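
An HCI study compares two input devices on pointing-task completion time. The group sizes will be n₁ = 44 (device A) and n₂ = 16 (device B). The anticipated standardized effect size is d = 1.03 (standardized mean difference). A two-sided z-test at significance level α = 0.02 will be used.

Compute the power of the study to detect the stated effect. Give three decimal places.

Power ≈ 0.885

Noncentrality parameter: δ = d / √(1/n₁ + 1/n₂) = 1.03 / √(1/44 + 1/16) = 3.5282
Critical value for a two-sided test at α = 0.02: z_{α/2} = 2.326.
Power = Φ(δ − 2.326) + Φ(−δ − 2.326) = Φ(1.202) + Φ(-5.855) = 0.8853 + 0.0000 = 0.8853.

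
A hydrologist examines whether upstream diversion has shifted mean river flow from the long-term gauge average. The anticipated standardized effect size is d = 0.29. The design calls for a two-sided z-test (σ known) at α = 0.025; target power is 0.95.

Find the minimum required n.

For power 0.95 need Φ(δ − z_{0.0125}) = 0.95, so δ = z_{0.0125} + z_{0.05} = 2.241 + 1.645 = 3.886.
(For δ > 0 the lower-tail rejection region contributes negligibly to power, so the one-term inversion is standard.)
δ = d·√n ⇒ n = (δ/d)² = (3.886 / 0.29)² = 179.58.
Rounding up, n = 180.

n = 180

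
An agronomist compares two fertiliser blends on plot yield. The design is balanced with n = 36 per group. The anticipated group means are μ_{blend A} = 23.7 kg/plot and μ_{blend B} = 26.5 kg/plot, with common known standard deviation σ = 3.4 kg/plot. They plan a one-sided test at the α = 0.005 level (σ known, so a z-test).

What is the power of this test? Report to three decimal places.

Standardized effect: d = |μ_{blend A} − μ_{blend B}| / σ = |23.7 − 26.5| / 3.4 = 0.8235
Noncentrality parameter: δ = d·√(n/2) = 0.8235 × √(36/2) = 3.4939
One-sided α = 0.005 → critical value z_{0.005} = 2.576.
Power = P(Z > 2.576 − δ) = Φ(0.918) = 0.8207.

Power ≈ 0.821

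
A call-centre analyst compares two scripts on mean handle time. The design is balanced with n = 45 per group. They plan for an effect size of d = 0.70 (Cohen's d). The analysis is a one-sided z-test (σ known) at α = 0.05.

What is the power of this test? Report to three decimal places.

Power ≈ 0.953

Noncentrality parameter: δ = d·√(n/2) = 0.70 × √(45/2) = 3.3204
Critical value for a one-sided test at α = 0.05: z_α = 1.645.
Power = Φ(δ − 1.645) = Φ(1.676) = 0.9531.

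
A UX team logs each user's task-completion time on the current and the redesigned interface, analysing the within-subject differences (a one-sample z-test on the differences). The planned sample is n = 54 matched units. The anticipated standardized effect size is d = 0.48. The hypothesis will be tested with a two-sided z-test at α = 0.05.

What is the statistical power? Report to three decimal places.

Power ≈ 0.941

Noncentrality parameter: δ = d·√n = 0.48 × √54 = 3.5273
Two-sided α = 0.05 → critical value z_{0.025} = 1.960.
Power = Φ(δ − 1.960) + Φ(−δ − 1.960) = Φ(1.567) + Φ(-5.487) = 0.9415 + 0.0000 = 0.9415.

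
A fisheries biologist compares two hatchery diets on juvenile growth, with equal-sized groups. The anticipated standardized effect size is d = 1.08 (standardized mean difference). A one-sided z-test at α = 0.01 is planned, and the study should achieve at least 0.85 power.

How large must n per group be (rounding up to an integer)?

n = 20 per group

For power 0.85 need Φ(δ − z_{0.01}) = 0.85, so δ = z_{0.01} + z_{0.15} = 2.326 + 1.036 = 3.363.
δ = d·√(n/2) ⇒ n = 2(δ/d)² = 2 × (3.363 / 1.08)² = 19.39.
Rounding up, n = 20 per group.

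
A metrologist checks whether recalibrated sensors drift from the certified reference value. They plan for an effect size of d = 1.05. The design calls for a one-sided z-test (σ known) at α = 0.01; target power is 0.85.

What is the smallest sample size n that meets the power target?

For power 0.85 need Φ(δ − z_{0.01}) = 0.85, so δ = z_{0.01} + z_{0.15} = 2.326 + 1.036 = 3.363.
δ = d·√n ⇒ n = (δ/d)² = (3.363 / 1.05)² = 10.26.
Rounding up, n = 11.

n = 11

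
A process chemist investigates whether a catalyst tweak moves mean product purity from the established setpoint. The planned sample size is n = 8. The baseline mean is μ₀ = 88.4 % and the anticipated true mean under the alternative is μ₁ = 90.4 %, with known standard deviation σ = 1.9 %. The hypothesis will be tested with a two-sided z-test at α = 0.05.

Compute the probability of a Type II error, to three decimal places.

β ≈ 0.154

Standardized effect: d = |μ₁ − μ₀| / σ = |90.4 − 88.4| / 1.9 = 1.0526
Noncentrality parameter: δ = d·√n = 1.0526 × √8 = 2.9773
Critical value for a two-sided test at α = 0.05: z_{α/2} = 1.960.
Power = Φ(δ − 1.960) + Φ(−δ − 1.960) = Φ(1.017) + Φ(-4.937) = 0.8455 + 0.0000 = 0.8455.
Type II error: β = 1 − power = 1 − 0.8455 = 0.1545.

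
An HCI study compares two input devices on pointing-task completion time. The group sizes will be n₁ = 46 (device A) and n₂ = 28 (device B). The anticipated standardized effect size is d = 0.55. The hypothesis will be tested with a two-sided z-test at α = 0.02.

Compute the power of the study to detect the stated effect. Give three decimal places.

Power ≈ 0.487

Noncentrality parameter: δ = d / √(1/n₁ + 1/n₂) = 0.55 / √(1/46 + 1/28) = 2.2946
Critical value for a two-sided test at α = 0.02: z_{α/2} = 2.326.
Power = Φ(δ − 2.326) + Φ(−δ − 2.326) = Φ(-0.032) + Φ(-4.621) = 0.4873 + 0.0000 = 0.4873.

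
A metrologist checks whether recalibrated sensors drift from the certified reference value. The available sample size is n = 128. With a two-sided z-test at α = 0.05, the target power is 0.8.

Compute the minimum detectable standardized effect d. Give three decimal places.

d ≈ 0.248

Required noncentrality: δ = z_{0.025} + z_{0.20} = 1.960 + 0.842 = 2.802.
(The second rejection-region term Φ(−δ − z_{α/2}) is negligible and dropped.)
δ = d·√n ⇒ d = δ/√n = 2.802/√128 = 0.2476.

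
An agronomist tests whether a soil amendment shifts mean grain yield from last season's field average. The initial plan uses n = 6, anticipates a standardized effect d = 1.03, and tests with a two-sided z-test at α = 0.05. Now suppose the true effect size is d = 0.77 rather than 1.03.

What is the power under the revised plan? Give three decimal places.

Power ≈ 0.471

With d = 0.77: δ = d·√n = 0.77 × √6 = 1.8861. Critical value z_{0.025} = 1.960.
Revised power = Φ(δ − 1.960) + Φ(−δ − 1.960) = Φ(-0.074) + Φ(-3.846) = 0.4706 + 0.0001 = 0.4706.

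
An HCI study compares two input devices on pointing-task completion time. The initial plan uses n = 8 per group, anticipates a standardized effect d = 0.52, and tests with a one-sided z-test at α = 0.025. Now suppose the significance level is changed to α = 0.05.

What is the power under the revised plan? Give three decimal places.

Power ≈ 0.273

δ = d·√(n/2) = 0.52 × √(8/2) = 1.0400 (unchanged). New critical value: z_{0.05} = 1.645.
Revised power = P(Z > 1.645 − δ) = Φ(-0.605) = 0.2726.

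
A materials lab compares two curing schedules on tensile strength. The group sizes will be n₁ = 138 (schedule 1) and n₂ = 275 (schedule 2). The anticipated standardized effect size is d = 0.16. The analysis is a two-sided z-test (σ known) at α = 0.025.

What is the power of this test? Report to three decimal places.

Power ≈ 0.240

Noncentrality parameter: δ = d / √(1/n₁ + 1/n₂) = 0.16 / √(1/138 + 1/275) = 1.5337
Critical value for a two-sided test at α = 0.025: z_{α/2} = 2.241.
Power = Φ(δ − 2.241) + Φ(−δ − 2.241) = Φ(-0.708) + Φ(-3.775) = 0.2396 + 0.0001 = 0.2397.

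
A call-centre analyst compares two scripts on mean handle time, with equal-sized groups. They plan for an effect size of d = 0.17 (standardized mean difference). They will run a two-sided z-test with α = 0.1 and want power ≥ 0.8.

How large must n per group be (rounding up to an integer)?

Set Φ(δ − 1.645) = 0.8; then δ − 1.645 = Φ⁻¹(0.8) = 0.842, giving δ = 2.486.
(For δ > 0 the lower-tail rejection region contributes negligibly to power, so the one-term inversion is standard.)
δ = d·√(n/2) ⇒ n = 2(δ/d)² = 2 × (2.486 / 0.17)² = 427.86.
Round up to the next whole unit.

n = 428 per group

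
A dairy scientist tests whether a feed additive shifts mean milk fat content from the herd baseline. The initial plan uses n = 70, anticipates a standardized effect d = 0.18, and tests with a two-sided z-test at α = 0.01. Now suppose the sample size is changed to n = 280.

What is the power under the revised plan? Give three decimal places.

With n = 280: δ = d·√n = 0.18 × √280 = 3.0120. Critical value z_{0.005} = 2.576.
Revised power = Φ(δ − 2.576) + Φ(−δ − 2.576) = Φ(0.436) + Φ(-5.588) = 0.6686 + 0.0000 = 0.6686.

Power ≈ 0.669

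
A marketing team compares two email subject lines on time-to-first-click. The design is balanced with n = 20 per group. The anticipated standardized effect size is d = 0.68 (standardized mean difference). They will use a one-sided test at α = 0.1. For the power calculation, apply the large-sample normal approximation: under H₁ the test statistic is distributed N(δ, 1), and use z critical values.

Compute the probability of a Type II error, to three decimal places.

Noncentrality parameter: δ = d·√(n/2) = 0.68 × √(20/2) = 2.1503
Critical value for a one-sided test at α = 0.1: z_α = 1.282.
Power = Φ(δ − 1.282) = Φ(0.869) = 0.8075.
Type II error: β = 1 − power = 1 − 0.8075 = 0.1925.

β ≈ 0.192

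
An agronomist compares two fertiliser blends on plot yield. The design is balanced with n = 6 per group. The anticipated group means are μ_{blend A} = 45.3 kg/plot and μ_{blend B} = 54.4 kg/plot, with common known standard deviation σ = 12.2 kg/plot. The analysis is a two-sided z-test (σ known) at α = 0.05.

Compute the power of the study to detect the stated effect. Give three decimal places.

Standardized effect: d = |μ_{blend A} − μ_{blend B}| / σ = |45.3 − 54.4| / 12.2 = 0.7459
Noncentrality parameter: δ = d·√(n/2) = 0.7459 × √(6/2) = 1.2919
Two-sided α = 0.05 → critical value z_{0.025} = 1.960.
Power = Φ(δ − 1.960) + Φ(−δ − 1.960) = Φ(-0.668) + Φ(-3.252) = 0.2521 + 0.0006 = 0.2526.

Power ≈ 0.253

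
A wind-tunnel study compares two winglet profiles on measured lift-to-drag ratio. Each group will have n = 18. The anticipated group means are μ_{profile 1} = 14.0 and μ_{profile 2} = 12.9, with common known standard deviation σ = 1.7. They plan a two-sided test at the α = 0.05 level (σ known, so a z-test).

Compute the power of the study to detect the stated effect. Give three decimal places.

Standardized effect: d = |μ_{profile 1} − μ_{profile 2}| / σ = |14.0 − 12.9| / 1.7 = 0.6471
Noncentrality parameter: δ = d·√(n/2) = 0.6471 × √(18/2) = 1.9412
Two-sided α = 0.05 → critical value z_{0.025} = 1.960.
Power = Φ(δ − 1.960) + Φ(−δ − 1.960) = Φ(-0.019) + Φ(-3.901) = 0.4925 + 0.0000 = 0.4926.

Power ≈ 0.493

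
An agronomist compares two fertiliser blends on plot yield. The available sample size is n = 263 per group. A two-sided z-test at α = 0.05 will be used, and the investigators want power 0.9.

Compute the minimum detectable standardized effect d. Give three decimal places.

Required noncentrality: δ = z_{0.025} + z_{0.10} = 1.960 + 1.282 = 3.242.
(The second rejection-region term Φ(−δ − z_{α/2}) is negligible and dropped.)
δ = d·√(n/2) ⇒ d = δ/√(n/2) = 3.242/√(263/2) = 0.2827.

d ≈ 0.283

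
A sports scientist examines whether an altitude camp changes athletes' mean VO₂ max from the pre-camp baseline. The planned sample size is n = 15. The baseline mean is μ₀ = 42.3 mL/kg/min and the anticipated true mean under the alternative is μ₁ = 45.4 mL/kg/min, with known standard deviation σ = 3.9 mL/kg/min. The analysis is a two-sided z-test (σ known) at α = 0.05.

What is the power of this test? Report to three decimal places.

Power ≈ 0.868

Standardized effect: d = |μ₁ − μ₀| / σ = |45.4 − 42.3| / 3.9 = 0.7949
Noncentrality parameter: δ = d·√n = 0.7949 × √15 = 3.0785
Two-sided α = 0.05 → critical value z_{0.025} = 1.960.
Power = Φ(δ − 1.960) + Φ(−δ − 1.960) = Φ(1.119) + Φ(-5.038) = 0.8683 + 0.0000 = 0.8683.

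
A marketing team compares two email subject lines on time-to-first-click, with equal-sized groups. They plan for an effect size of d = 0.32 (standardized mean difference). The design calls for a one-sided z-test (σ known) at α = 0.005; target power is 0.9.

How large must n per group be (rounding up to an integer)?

n = 291 per group

Set Φ(δ − 2.576) = 0.9; then δ − 2.576 = Φ⁻¹(0.9) = 1.282, giving δ = 3.857.
δ = d·√(n/2) ⇒ n = 2(δ/d)² = 2 × (3.857 / 0.32)² = 290.61.
Round up to the next whole unit.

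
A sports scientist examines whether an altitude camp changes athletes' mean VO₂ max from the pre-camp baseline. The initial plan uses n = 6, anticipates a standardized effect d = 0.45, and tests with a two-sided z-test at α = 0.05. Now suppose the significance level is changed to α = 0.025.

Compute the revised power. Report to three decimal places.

δ = d·√n = 0.45 × √6 = 1.1023 (unchanged). New critical value: z_{0.0125} = 2.241.
Revised power = Φ(δ − 2.241) + Φ(−δ − 2.241) = Φ(-1.139) + Φ(-3.344) = 0.1273 + 0.0004 = 0.1277.

Power ≈ 0.128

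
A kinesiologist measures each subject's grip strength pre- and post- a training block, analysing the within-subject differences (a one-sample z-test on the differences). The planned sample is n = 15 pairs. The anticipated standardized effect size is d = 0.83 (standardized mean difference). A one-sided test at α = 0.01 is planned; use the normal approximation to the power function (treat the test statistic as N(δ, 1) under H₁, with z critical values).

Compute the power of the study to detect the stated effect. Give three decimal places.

Noncentrality parameter: λ = d·√n = 0.83 × √15 = 3.2146
One-sided α = 0.01 → critical value z_{0.01} = 2.326.
Power = Φ(λ − 2.326) = Φ(0.888) = 0.8128.

Power ≈ 0.813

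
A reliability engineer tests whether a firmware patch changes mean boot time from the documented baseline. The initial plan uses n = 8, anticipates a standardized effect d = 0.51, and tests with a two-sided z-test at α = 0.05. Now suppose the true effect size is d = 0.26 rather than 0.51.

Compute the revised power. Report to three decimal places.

With d = 0.26: δ = d·√n = 0.26 × √8 = 0.7354. Critical value z_{0.025} = 1.960.
Revised power = Φ(δ − 1.960) + Φ(−δ − 1.960) = Φ(-1.225) + Φ(-2.695) = 0.1104 + 0.0035 = 0.1139.

Power ≈ 0.114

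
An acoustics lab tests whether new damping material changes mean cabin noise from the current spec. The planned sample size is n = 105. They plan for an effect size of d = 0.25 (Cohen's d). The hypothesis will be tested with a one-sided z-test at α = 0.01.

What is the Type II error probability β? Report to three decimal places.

β ≈ 0.407

Noncentrality parameter: δ = d·√n = 0.25 × √105 = 2.5617
One-sided α = 0.01 → critical value z_{0.01} = 2.326.
Power = P(Z > 2.326 − δ) = Φ(0.235) = 0.5930.
Type II error: β = 1 − power = 1 − 0.5930 = 0.4070.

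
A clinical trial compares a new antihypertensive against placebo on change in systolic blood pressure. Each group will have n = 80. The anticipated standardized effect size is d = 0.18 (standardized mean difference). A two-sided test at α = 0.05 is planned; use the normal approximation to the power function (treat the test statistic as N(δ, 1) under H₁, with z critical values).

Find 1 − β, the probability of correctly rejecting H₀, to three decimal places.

Power ≈ 0.207

Noncentrality parameter: δ = d·√(n/2) = 0.18 × √(80/2) = 1.1384
Two-sided α = 0.05 → critical value z_{0.025} = 1.960.
Power = Φ(δ − 1.960) + Φ(−δ − 1.960) = Φ(-0.822) + Φ(-3.098) = 0.2057 + 0.0010 = 0.2066.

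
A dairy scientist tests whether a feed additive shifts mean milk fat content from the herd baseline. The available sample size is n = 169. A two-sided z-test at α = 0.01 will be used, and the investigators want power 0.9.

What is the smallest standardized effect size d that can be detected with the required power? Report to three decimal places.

Required noncentrality: δ = z_{0.005} + z_{0.10} = 2.576 + 1.282 = 3.857.
(Lower-tail contribution to power is negligible for δ > 0.)
δ = d·√n ⇒ d = δ/√n = 3.857/√169 = 0.2967.

d ≈ 0.297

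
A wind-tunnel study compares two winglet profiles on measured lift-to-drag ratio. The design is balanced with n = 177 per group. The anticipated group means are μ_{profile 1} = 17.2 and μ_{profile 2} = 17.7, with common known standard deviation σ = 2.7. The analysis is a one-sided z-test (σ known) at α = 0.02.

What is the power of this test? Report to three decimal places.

Power ≈ 0.378

Standardized effect: d = |μ_{profile 1} − μ_{profile 2}| / σ = |17.2 − 17.7| / 2.7 = 0.1852
Noncentrality parameter: δ = d·√(n/2) = 0.1852 × √(177/2) = 1.7421
Critical value for a one-sided test at α = 0.02: z_α = 2.054.
Power = P(Z > 2.054 − δ) = Φ(-0.312) = 0.3777.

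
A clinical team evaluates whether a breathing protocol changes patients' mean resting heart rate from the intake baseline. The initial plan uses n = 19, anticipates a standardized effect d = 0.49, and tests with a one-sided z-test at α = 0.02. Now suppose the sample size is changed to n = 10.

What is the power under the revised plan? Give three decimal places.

With n = 10: δ = d·√n = 0.49 × √10 = 1.5495. Critical value z_{0.02} = 2.054.
Revised power = P(Z > 2.054 − δ) = Φ(-0.504) = 0.3070.

Power ≈ 0.307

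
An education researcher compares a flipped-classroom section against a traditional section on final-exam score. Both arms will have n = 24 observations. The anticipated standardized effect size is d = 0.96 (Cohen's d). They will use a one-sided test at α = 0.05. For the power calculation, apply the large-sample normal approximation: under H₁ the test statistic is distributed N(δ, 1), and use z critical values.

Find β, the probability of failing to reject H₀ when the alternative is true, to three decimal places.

Noncentrality parameter: δ = d·√(n/2) = 0.96 × √(24/2) = 3.3255
One-sided α = 0.05 → critical value z_{0.05} = 1.645.
Power = P(Z > 1.645 − δ) = Φ(1.681) = 0.9536.
Type II error: β = 1 − power = 1 − 0.9536 = 0.0464.

β ≈ 0.046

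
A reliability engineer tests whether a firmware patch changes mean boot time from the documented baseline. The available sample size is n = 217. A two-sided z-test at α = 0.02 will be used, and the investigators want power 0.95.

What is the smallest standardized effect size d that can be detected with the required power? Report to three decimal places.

Need Φ(δ − 2.326) = 0.95, so δ = 2.326 + 1.645 = 3.971.
(The second rejection-region term Φ(−δ − z_{α/2}) is negligible and dropped.)
δ = d·√n ⇒ d = δ/√n = 3.971/√217 = 0.2696.

d ≈ 0.270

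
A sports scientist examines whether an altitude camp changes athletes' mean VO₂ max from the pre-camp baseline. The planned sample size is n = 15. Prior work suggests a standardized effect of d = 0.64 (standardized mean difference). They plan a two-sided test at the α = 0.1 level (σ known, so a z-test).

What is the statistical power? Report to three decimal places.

Power ≈ 0.798

Noncentrality parameter: δ = d·√n = 0.64 × √15 = 2.4787
Critical value for a two-sided test at α = 0.1: z_{α/2} = 1.645.
Power = Φ(δ − 1.645) + Φ(−δ − 1.645) = Φ(0.834) + Φ(-4.124) = 0.7978 + 0.0000 = 0.7978.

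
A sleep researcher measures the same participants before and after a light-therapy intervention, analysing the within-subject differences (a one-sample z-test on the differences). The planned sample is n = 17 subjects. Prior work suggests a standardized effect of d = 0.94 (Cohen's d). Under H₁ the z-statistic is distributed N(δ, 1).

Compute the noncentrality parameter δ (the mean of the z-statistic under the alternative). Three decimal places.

δ = d·√n = 0.94 × √17 = 3.8757

δ ≈ 3.876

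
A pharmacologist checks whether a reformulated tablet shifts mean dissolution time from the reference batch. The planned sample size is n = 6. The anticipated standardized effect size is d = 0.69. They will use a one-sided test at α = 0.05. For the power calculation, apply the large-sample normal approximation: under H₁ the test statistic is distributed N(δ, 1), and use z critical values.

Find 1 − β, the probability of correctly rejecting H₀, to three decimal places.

Power ≈ 0.518

Noncentrality parameter: δ = d·√n = 0.69 × √6 = 1.6901
Critical value for a one-sided test at α = 0.05: z_α = 1.645.
Power = Φ(δ − 1.645) = Φ(0.045) = 0.5181.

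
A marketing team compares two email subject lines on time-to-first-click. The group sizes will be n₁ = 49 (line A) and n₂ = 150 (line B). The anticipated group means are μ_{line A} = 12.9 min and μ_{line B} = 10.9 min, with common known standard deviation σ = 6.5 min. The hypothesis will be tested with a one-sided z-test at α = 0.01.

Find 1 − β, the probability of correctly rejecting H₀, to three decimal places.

Power ≈ 0.324

Standardized effect: d = |μ_{line A} − μ_{line B}| / σ = |12.9 − 10.9| / 6.5 = 0.3077
Noncentrality parameter: δ = d / √(1/n₁ + 1/n₂) = 0.3077 / √(1/49 + 1/150) = 1.8700
One-sided α = 0.01 → critical value z_{0.01} = 2.326.
Power = Φ(δ − 2.326) = Φ(-0.456) = 0.3241.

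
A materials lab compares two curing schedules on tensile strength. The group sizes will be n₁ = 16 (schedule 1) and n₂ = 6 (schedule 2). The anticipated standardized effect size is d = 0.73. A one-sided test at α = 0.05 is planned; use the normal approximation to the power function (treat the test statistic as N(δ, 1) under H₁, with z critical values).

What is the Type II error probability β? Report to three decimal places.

β ≈ 0.548

Noncentrality parameter: δ = d / √(1/n₁ + 1/n₂) = 0.73 / √(1/16 + 1/6) = 1.5249
One-sided α = 0.05 → critical value z_{0.05} = 1.645.
Power = P(Z > 1.645 − δ) = Φ(-0.120) = 0.4523.
Type II error: β = 1 − power = 1 − 0.4523 = 0.5477.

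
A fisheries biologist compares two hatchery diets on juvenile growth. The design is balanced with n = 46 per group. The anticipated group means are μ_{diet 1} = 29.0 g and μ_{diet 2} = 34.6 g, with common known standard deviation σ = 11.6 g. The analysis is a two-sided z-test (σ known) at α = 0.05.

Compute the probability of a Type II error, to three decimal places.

Standardized effect: d = |μ_{diet 1} − μ_{diet 2}| / σ = |29.0 − 34.6| / 11.6 = 0.4828
Noncentrality parameter: δ = d·√(n/2) = 0.4828 × √(46/2) = 2.3152
Critical value for a two-sided test at α = 0.05: z_{α/2} = 1.960.
Power = Φ(δ − 1.960) + Φ(−δ − 1.960) = Φ(0.355) + Φ(-4.275) = 0.6388 + 0.0000 = 0.6388.
Type II error: β = 1 − power = 1 − 0.6388 = 0.3612.

β ≈ 0.361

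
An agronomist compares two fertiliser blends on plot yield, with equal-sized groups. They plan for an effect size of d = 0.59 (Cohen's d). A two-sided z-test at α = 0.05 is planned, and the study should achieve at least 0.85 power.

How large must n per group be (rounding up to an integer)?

n = 52 per group

For power 0.85 need Φ(δ − z_{0.025}) = 0.85, so δ = z_{0.025} + z_{0.15} = 1.960 + 1.036 = 2.996.
(The Φ(−δ − z_{α/2}) term is vanishingly small for δ > 0 and is dropped in the standard sample-size formula.)
δ = d·√(n/2) ⇒ n = 2(δ/d)² = 2 × (2.996 / 0.59)² = 51.59.
Rounding up, n = 52 per group.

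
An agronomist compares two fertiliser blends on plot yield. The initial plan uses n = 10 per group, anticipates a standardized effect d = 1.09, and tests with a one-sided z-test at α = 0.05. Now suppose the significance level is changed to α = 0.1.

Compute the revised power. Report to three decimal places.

δ = d·√(n/2) = 1.09 × √(10/2) = 2.4373 (unchanged). New critical value: z_{0.1} = 1.282.
Revised power = P(Z > 1.282 − δ) = Φ(1.156) = 0.8761.

Power ≈ 0.876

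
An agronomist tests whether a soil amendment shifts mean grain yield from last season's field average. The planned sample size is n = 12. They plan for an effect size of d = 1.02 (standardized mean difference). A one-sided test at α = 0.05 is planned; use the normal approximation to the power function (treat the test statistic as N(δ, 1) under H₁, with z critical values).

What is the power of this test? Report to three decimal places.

Noncentrality parameter: δ = d·√n = 1.02 × √12 = 3.5334
Critical value for a one-sided test at α = 0.05: z_α = 1.645.
Power = Φ(δ − 1.645) = Φ(1.889) = 0.9705.

Power ≈ 0.971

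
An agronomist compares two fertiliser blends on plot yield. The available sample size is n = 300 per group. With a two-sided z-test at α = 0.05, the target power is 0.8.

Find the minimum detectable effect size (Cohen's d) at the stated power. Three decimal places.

Required noncentrality: δ = z_{0.025} + z_{0.20} = 1.960 + 0.842 = 2.802.
(The second rejection-region term Φ(−δ − z_{α/2}) is negligible and dropped.)
δ = d·√(n/2) ⇒ d = δ/√(n/2) = 2.802/√(300/2) = 0.2287.

d ≈ 0.229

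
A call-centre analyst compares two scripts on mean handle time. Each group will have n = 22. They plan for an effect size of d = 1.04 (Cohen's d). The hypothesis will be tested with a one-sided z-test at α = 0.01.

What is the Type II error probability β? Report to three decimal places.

Noncentrality parameter: δ = d·√(n/2) = 1.04 × √(22/2) = 3.4493
Critical value for a one-sided test at α = 0.01: z_α = 2.326.
Power = Φ(δ − 2.326) = Φ(1.123) = 0.8693.
Type II error: β = 1 − power = 1 − 0.8693 = 0.1307.

β ≈ 0.131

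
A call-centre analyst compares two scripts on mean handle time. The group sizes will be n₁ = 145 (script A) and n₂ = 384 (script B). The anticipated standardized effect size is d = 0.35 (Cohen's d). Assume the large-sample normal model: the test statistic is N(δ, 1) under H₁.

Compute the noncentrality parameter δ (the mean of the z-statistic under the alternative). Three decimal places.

δ = d / √(1/n₁ + 1/n₂) = 0.35 / √(1/145 + 1/384) = 3.5908

δ ≈ 3.591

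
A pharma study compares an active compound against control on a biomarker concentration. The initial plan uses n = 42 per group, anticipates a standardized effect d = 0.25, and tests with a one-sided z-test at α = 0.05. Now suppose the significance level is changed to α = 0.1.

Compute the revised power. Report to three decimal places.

δ = d·√(n/2) = 0.25 × √(42/2) = 1.1456 (unchanged). New critical value: z_{0.1} = 1.282.
Revised power = Φ(δ − 1.282) = Φ(-0.136) = 0.4459.

Power ≈ 0.446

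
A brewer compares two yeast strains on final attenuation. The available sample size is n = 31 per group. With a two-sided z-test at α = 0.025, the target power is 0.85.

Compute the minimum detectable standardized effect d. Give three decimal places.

Need Φ(δ − 2.241) = 0.85, so δ = 2.241 + 1.036 = 3.278.
(Lower-tail contribution to power is negligible for δ > 0.)
δ = d·√(n/2) ⇒ d = δ/√(n/2) = 3.278/√(31/2) = 0.8326.

d ≈ 0.833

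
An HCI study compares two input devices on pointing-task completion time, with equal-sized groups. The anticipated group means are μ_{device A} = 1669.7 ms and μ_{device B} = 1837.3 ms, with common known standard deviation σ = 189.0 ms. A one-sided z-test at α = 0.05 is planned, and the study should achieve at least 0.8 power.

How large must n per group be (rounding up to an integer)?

Standardized effect: d = |μ_{device A} − μ_{device B}| / σ = |1669.7 − 1837.3| / 189.0 = 0.8868
Set Φ(δ − 1.645) = 0.8; then δ − 1.645 = Φ⁻¹(0.8) = 0.842, giving δ = 2.486.
δ = d·√(n/2) ⇒ n = 2(δ/d)² = 2 × (2.486 / 0.8868)² = 15.72.
Round up to the next whole unit.

n = 16 per group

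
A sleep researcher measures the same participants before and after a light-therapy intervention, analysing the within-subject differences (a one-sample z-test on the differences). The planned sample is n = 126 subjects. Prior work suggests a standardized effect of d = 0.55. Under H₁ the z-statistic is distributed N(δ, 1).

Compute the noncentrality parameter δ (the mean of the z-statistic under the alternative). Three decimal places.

The noncentrality parameter scales effect size by the design's sample-size factor: δ = d·√n = 0.55 × √126 = 6.1737

δ ≈ 6.174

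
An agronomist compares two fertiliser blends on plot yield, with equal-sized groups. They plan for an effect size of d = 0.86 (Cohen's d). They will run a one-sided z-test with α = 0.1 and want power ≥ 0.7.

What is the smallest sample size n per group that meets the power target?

For power 0.7 need Φ(δ − z_{0.1}) = 0.7, so δ = z_{0.1} + z_{0.30} = 1.282 + 0.524 = 1.806.
δ = d·√(n/2) ⇒ n = 2(δ/d)² = 2 × (1.806 / 0.86)² = 8.82.
Rounding up, n = 9 per group.

n = 9 per group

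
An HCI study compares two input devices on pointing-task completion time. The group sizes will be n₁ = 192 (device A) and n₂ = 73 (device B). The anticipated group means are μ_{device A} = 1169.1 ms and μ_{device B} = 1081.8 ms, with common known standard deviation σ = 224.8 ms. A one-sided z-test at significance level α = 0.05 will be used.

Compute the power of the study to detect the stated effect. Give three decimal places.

Power ≈ 0.881

Standardized effect: d = |μ_{device A} − μ_{device B}| / σ = |1169.1 − 1081.8| / 224.8 = 0.3883
Noncentrality parameter: δ = d / √(1/n₁ + 1/n₂) = 0.3883 / √(1/192 + 1/73) = 2.8243
Critical value for a one-sided test at α = 0.05: z_α = 1.645.
Power = P(Z > 1.645 − δ) = Φ(1.179) = 0.8809.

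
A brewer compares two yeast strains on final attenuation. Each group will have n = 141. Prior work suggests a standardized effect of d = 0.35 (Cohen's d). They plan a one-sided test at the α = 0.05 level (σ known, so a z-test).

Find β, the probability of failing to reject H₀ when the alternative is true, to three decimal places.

Noncentrality parameter: δ = d·√(n/2) = 0.35 × √(141/2) = 2.9387
One-sided α = 0.05 → critical value z_{0.05} = 1.645.
Power = Φ(δ − 1.645) = Φ(1.294) = 0.9021.
Type II error: β = 1 − power = 1 − 0.9021 = 0.0979.

β ≈ 0.098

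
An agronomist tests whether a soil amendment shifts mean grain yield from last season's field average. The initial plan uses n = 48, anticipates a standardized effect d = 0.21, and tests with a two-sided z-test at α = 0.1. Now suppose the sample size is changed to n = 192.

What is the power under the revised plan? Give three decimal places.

With n = 192: δ = d·√n = 0.21 × √192 = 2.9098. Critical value z_{0.05} = 1.645.
Revised power = Φ(δ − 1.645) + Φ(−δ − 1.645) = Φ(1.265) + Φ(-4.555) = 0.8971 + 0.0000 = 0.8971.

Power ≈ 0.897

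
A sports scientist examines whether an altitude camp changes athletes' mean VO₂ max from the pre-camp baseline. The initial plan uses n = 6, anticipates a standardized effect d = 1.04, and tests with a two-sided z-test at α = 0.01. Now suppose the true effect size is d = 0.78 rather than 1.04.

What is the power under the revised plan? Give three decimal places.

Power ≈ 0.253

With d = 0.78: δ = d·√n = 0.78 × √6 = 1.9106. Critical value z_{0.005} = 2.576.
Revised power = Φ(δ − 2.576) + Φ(−δ − 2.576) = Φ(-0.665) + Φ(-4.486) = 0.2530 + 0.0000 = 0.2530.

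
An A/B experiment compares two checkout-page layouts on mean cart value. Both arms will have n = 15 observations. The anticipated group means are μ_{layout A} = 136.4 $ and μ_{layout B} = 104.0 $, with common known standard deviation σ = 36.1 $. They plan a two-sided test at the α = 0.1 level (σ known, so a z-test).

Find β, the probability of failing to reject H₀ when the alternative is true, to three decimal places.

Standardized effect: d = |μ_{layout A} − μ_{layout B}| / σ = |136.4 − 104.0| / 36.1 = 0.8975
Noncentrality parameter: λ = d·√(n/2) = 0.8975 × √(15/2) = 2.4579
Critical value for a two-sided test at α = 0.1: z_{α/2} = 1.645.
Power = Φ(λ − 1.645) + Φ(−λ − 1.645) = Φ(0.813) + Φ(-4.103) = 0.7919 + 0.0000 = 0.7919.
Type II error: β = 1 − power = 1 − 0.7919 = 0.2081.

β ≈ 0.208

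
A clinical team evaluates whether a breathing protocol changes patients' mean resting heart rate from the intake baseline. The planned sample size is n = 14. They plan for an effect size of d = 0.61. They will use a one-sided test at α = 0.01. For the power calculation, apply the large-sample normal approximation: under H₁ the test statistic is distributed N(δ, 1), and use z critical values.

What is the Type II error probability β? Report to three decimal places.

β ≈ 0.518

Noncentrality parameter: δ = d·√n = 0.61 × √14 = 2.2824
One-sided α = 0.01 → critical value z_{0.01} = 2.326.
Power = P(Z > 2.326 − δ) = Φ(-0.044) = 0.4825.
Type II error: β = 1 − power = 1 − 0.4825 = 0.5175.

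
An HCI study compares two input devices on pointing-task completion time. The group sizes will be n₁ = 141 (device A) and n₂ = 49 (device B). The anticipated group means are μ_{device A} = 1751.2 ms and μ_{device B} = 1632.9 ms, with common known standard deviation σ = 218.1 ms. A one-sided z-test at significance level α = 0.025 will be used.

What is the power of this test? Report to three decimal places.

Standardized effect: d = |μ_{device A} − μ_{device B}| / σ = |1751.2 − 1632.9| / 218.1 = 0.5424
Noncentrality parameter: δ = d / √(1/n₁ + 1/n₂) = 0.5424 / √(1/141 + 1/49) = 3.2708
Critical value for a one-sided test at α = 0.025: z_α = 1.960.
Power = P(Z > 1.960 − δ) = Φ(1.311) = 0.9051.

Power ≈ 0.905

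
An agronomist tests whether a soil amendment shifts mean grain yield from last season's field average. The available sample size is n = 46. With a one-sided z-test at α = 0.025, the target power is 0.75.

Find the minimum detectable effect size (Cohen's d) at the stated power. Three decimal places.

d ≈ 0.388

Need Φ(δ − 1.960) = 0.75, so δ = 1.960 + 0.674 = 2.634.
δ = d·√n ⇒ d = δ/√n = 2.634/√46 = 0.3884.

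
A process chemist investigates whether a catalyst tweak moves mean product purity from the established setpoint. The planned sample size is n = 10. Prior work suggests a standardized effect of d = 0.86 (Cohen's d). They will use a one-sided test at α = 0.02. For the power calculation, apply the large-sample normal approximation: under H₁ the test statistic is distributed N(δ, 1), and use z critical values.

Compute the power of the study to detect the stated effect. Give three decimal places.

Noncentrality parameter: δ = d·√n = 0.86 × √10 = 2.7196
One-sided α = 0.02 → critical value z_{0.02} = 2.054.
Power = Φ(δ − 2.054) = Φ(0.666) = 0.7472.

Power ≈ 0.747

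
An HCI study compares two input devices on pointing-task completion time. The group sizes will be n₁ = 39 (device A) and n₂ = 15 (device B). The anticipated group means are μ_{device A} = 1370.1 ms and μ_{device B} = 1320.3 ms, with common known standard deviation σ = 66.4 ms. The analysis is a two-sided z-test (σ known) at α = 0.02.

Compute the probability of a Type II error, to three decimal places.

Standardized effect: d = |μ_{device A} − μ_{device B}| / σ = |1370.1 − 1320.3| / 66.4 = 0.7500
Noncentrality parameter: δ = d / √(1/n₁ + 1/n₂) = 0.7500 / √(1/39 + 1/15) = 2.4686
Two-sided α = 0.02 → critical value z_{0.01} = 2.326.
Power = Φ(δ − 2.326) + Φ(−δ − 2.326) = Φ(0.142) + Φ(-4.795) = 0.5565 + 0.0000 = 0.5565.
Type II error: β = 1 − power = 1 − 0.5565 = 0.4435.

β ≈ 0.443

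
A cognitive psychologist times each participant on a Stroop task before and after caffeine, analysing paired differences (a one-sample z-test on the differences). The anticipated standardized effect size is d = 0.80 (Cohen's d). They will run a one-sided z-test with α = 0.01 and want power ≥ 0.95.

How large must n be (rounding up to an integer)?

n = 25

Set Φ(δ − 2.326) = 0.95; then δ − 2.326 = Φ⁻¹(0.95) = 1.645, giving δ = 3.971.
δ = d·√n ⇒ n = (δ/d)² = (3.971 / 0.80)² = 24.64.
Round up to the next whole unit.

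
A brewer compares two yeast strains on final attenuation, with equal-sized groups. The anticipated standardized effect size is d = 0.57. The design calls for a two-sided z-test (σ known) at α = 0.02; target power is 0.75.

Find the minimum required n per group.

n = 56 per group

For power 0.75 need Φ(δ − z_{0.01}) = 0.75, so δ = z_{0.01} + z_{0.25} = 2.326 + 0.674 = 3.001.
(The Φ(−δ − z_{α/2}) term is vanishingly small for δ > 0 and is dropped in the standard sample-size formula.)
δ = d·√(n/2) ⇒ n = 2(δ/d)² = 2 × (3.001 / 0.57)² = 55.43.
Rounding up, n = 56 per group.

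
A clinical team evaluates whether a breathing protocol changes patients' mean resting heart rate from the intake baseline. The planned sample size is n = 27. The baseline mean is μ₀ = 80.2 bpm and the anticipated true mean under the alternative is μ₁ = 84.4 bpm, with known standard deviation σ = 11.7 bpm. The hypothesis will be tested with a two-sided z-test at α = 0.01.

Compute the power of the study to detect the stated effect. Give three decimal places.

Standardized effect: d = |μ₁ − μ₀| / σ = |84.4 − 80.2| / 11.7 = 0.3590
Noncentrality parameter: δ = d·√n = 0.3590 × √27 = 1.8653
Critical value for a two-sided test at α = 0.01: z_{α/2} = 2.576.
Power = Φ(δ − 2.576) + Φ(−δ − 2.576) = Φ(-0.711) + Φ(-4.441) = 0.2387 + 0.0000 = 0.2387.

Power ≈ 0.239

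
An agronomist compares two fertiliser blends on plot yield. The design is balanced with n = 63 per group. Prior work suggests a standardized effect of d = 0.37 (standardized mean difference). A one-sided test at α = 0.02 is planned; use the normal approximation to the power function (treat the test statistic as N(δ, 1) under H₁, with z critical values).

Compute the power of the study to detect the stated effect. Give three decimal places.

Power ≈ 0.509

Noncentrality parameter: λ = d·√(n/2) = 0.37 × √(63/2) = 2.0766
Critical value for a one-sided test at α = 0.02: z_α = 2.054.
Power = Φ(λ − 2.054) = Φ(0.023) = 0.5091.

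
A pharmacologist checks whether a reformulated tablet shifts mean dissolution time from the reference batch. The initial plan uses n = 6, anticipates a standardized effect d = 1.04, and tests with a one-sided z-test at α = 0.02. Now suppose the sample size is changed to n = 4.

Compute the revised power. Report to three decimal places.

Power ≈ 0.510

With n = 4: δ = d·√n = 1.04 × √4 = 2.0800. Critical value z_{0.02} = 2.054.
Revised power = P(Z > 2.054 − δ) = Φ(0.026) = 0.5105.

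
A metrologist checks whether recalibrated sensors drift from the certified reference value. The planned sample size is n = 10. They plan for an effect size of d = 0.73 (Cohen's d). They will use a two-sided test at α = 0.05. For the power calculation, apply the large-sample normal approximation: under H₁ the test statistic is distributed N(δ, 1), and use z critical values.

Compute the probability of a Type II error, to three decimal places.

β ≈ 0.364

Noncentrality parameter: δ = d·√n = 0.73 × √10 = 2.3085
Two-sided α = 0.05 → critical value z_{0.025} = 1.960.
Power = Φ(δ − 1.960) + Φ(−δ − 1.960) = Φ(0.348) + Φ(-4.268) = 0.6363 + 0.0000 = 0.6363.
Type II error: β = 1 − power = 1 − 0.6363 = 0.3637.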